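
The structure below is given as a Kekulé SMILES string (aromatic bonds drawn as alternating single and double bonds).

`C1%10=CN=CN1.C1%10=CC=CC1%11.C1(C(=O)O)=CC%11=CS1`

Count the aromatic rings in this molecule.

2

The SMILES encodes a five-membered ring with nitrogens at positions 1 and 3 (one bearing H, one in a C=N bond) and two double bonds; a five-membered carbon ring with two conjugated C=C double bonds and one sp³ carbon; a five-membered ring of four carbons and one sulfur, with two C=C double bonds.
The 5-membered ring with two nitrogens (one N–H, one =N–) is planar and fully conjugated; 2 ring double bonds (4 π electrons) plus a heteroatom lone pair (2) give 6 π electrons. 6 = 4(1)+2, so it is aromatic (imidazole).
The 5-membered ring has one sp³ carbon, so it is not fully conjugated — not aromatic (cyclopentadiene).
The 5-membered ring with one sulfur has a continuous p-orbital overlap around the ring; 2 ring double bonds (4 π electrons) plus a heteroatom lone pair (2) give 6 π electrons. 6 = 4(1)+2, so it is aromatic (thiophene).
2 of the 3 rings are aromatic. Total: 2.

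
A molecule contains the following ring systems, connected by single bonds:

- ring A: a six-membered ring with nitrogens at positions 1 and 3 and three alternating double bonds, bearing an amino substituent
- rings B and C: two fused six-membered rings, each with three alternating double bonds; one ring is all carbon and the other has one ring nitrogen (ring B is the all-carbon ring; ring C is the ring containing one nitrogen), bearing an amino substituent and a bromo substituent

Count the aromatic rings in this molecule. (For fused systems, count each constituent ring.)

3

Ring A is fully conjugated (every ring atom contributes a p orbital); 3 ring double bonds give 6 π electrons. That satisfies 4n+2 with n=1, so ring A is aromatic (pyrimidine).
Rings B and C form a fused bicyclic system (with one nitrogen) with 10 sp² atoms and 10 π electrons from ring double bonds. 10 = 4(2)+2, so the system is aromatic and both rings count as aromatic (quinoline).
Aromatic: A, B, C. Total: 3.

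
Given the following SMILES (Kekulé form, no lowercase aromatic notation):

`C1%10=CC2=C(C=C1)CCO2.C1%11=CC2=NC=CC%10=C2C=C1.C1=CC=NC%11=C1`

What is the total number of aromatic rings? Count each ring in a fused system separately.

The SMILES encodes a six-membered carbon ring with three alternating C=C double bonds, fused to a five-membered ring containing one oxygen and two sp³ carbons; two fused six-membered rings, each with three alternating double bonds; one ring is all carbon and the other has one ring nitrogen; a six-membered ring of five carbons and one nitrogen with three alternating double bonds.
The 6-membered ring is fully conjugated (every ring atom contributes a p orbital); 3 ring double bonds give 6 π electrons. 6 = 4(1)+2, so it is aromatic (benzene ring).
The 5-membered ring with one oxygen has two sp³ carbons, so it is not fully conjugated — not aromatic (oxolane ring).
The fused 6/6-membered bicyclic (with one nitrogen) is a single π system with 10 sp² atoms and 10 π electrons from ring double bonds. 10 = 4(2)+2, so the system is aromatic and both rings count as aromatic (quinoline).
The 6-membered ring with one nitrogen is fully conjugated (every ring atom contributes a p orbital); 3 ring double bonds give 6 π electrons. 6 = 4(1)+2, so it is aromatic (pyridine).
4 of the 5 rings are aromatic. Total: 4.

4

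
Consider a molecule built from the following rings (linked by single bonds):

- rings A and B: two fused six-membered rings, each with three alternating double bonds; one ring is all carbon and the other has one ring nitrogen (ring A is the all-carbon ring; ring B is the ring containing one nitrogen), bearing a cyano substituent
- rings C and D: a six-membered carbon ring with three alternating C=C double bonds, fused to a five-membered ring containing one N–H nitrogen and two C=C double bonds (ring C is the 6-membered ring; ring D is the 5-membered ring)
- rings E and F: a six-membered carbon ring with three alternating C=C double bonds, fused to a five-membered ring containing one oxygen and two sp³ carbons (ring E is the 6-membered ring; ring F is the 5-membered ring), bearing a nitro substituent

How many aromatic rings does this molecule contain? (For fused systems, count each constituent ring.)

5

Rings A and B form a fused bicyclic system (with one nitrogen) with 10 sp² atoms and 10 π electrons from ring double bonds. 10 = 4(2)+2, so the system is aromatic and both rings count as aromatic (quinoline).
Rings C and D form a fused bicyclic system (with one N–H) with 9 sp² atoms and 10 π electrons from ring double bonds plus a heteroatom lone pair. 10 = 4(2)+2, so the system is aromatic and both rings count as aromatic (indole).
Ring E is planar and fully conjugated; 3 ring double bonds give 6 π electrons. That satisfies 4n+2 with n=1, so ring E is aromatic (benzene ring).
Ring F has two sp³ carbons, so it is not fully conjugated — not aromatic (oxolane ring).
Aromatic: A, B, C, D, E. Total: 5.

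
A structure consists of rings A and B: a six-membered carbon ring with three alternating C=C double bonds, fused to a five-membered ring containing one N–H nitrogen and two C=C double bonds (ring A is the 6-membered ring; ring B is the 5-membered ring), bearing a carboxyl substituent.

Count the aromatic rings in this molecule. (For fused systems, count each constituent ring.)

Rings A and B form a fused bicyclic system (with one N–H) with 9 sp² atoms and 10 π electrons from ring double bonds plus a heteroatom lone pair. 10 = 4(2)+2, so the system is aromatic and both rings count as aromatic (indole).
Aromatic: A, B. Total: 2.

2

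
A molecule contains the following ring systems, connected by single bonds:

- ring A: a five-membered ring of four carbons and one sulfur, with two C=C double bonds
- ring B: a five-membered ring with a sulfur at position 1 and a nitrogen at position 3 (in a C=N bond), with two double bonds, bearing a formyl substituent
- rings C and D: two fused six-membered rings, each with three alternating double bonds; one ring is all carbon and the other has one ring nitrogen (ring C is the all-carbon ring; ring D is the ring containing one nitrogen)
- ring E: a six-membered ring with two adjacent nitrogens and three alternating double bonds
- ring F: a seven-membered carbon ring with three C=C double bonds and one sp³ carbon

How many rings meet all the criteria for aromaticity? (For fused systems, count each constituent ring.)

5

Ring A has a continuous p-orbital overlap around the ring; 2 ring double bonds (4 π electrons) plus a heteroatom lone pair (2) give 6 π electrons. That satisfies 4n+2 with n=1, so ring A is aromatic (thiophene).
Ring B has a continuous p-orbital overlap around the ring; 2 ring double bonds (4 π electrons) plus a heteroatom lone pair (2) give 6 π electrons. Since 6 = 4n+2 (n=1), ring B is aromatic (thiazole).
Rings C and D form a fused bicyclic system (with one nitrogen) with 10 sp² atoms and 10 π electrons from ring double bonds. 10 = 4(2)+2, so the system is aromatic and both rings count as aromatic (quinoline).
Ring E has a continuous p-orbital overlap around the ring; 3 ring double bonds give 6 π electrons. That satisfies 4n+2 with n=1, so ring E is aromatic (pyridazine).
Ring F has one sp³ carbon, so it is not fully conjugated — not aromatic (cycloheptatriene).
Aromatic: A, B, C, D, E. Total: 5.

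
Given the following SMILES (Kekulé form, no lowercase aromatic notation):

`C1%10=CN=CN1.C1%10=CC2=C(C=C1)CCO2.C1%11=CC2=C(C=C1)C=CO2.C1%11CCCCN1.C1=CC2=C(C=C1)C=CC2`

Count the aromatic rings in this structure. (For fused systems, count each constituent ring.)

The SMILES encodes a five-membered ring with nitrogens at positions 1 and 3 (one bearing H, one in a C=N bond) and two double bonds; a six-membered carbon ring with three alternating C=C double bonds, fused to a five-membered ring containing one oxygen and two sp³ carbons; a six-membered carbon ring with three alternating C=C double bonds, fused to a five-membered ring containing one oxygen and two C=C double bonds; a six-membered saturated ring of five carbons and one N–H nitrogen; a six-membered carbon ring with three alternating C=C double bonds, fused to a five-membered carbon ring containing one C=C double bond and one sp³ carbon.
The 5-membered ring with two nitrogens (one N–H, one =N–) is planar and fully conjugated; 2 ring double bonds (4 π electrons) plus a heteroatom lone pair (2) give 6 π electrons. Since 6 = 4n+2 (n=1), it is aromatic (imidazole).
The 6-membered ring is planar and fully conjugated; 3 ring double bonds give 6 π electrons. That satisfies 4n+2 with n=1, so it is aromatic (benzene ring).
The 5-membered ring with one oxygen has two sp³ carbons, so it is not fully conjugated — not aromatic (oxolane ring).
The fused 6/5-membered bicyclic (with one oxygen) is a single π system with 9 sp² atoms and 10 π electrons from ring double bonds plus a heteroatom lone pair. 10 = 4(2)+2, so the system is aromatic and both rings count as aromatic (benzofuran).
The 6-membered ring with one N–H has only sp³ atoms, so it is not fully conjugated — not aromatic (piperidine).
The second 6-membered ring is planar and fully conjugated; 3 ring double bonds give 6 π electrons. 6 = 4(1)+2, so it is aromatic (benzene ring).
The 5-membered ring has one sp³ carbon, so it is not fully conjugated — not aromatic (cyclopentene ring).
5 of the 8 rings are aromatic. Total: 5.

5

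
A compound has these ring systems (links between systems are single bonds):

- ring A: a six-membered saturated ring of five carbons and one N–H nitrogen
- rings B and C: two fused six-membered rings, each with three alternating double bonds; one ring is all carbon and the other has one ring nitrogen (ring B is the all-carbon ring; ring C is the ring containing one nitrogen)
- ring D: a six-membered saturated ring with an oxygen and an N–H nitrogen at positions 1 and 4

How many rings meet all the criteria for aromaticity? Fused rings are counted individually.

Ring A has only sp³ atoms, so it is not fully conjugated — not aromatic (piperidine).
Rings B and C form a fused bicyclic system (with one nitrogen) with 10 sp² atoms and 10 π electrons from ring double bonds. 10 = 4(2)+2, so the system is aromatic and both rings count as aromatic (quinoline).
Ring D has only sp³ atoms, so it is not fully conjugated — not aromatic (morpholine).
Aromatic: B, C. Total: 2.

2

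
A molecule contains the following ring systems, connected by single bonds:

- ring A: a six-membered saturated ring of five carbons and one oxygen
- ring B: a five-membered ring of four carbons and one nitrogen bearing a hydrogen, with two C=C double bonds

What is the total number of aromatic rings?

Ring A has only sp³ atoms, so it is not fully conjugated — not aromatic (tetrahydropyran).
Ring B is planar and fully conjugated; 2 ring double bonds (4 π electrons) plus a heteroatom lone pair (2) give 6 π electrons. That satisfies 4n+2 with n=1, so ring B is aromatic (pyrrole).
Aromatic: B. Total: 1.

1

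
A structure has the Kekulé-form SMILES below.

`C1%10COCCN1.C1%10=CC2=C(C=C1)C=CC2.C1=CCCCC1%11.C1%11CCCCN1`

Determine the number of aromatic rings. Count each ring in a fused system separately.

1

The SMILES encodes a six-membered saturated ring with an oxygen and an N–H nitrogen at positions 1 and 4; a six-membered carbon ring with three alternating C=C double bonds, fused to a five-membered carbon ring containing one C=C double bond and one sp³ carbon; a six-membered carbon ring with one C=C double bond; a six-membered saturated ring of five carbons and one N–H nitrogen.
The 6-membered ring with one oxygen and one N–H (1,4) has only sp³ atoms, so it is not fully conjugated — not aromatic (morpholine).
The 6-membered ring is fully conjugated (every ring atom contributes a p orbital); 3 ring double bonds give 6 π electrons. 6 = 4(1)+2, so it is aromatic (benzene ring).
The 5-membered ring has one sp³ carbon, so it is not fully conjugated — not aromatic (cyclopentene ring).
The second 6-membered ring has four sp³ carbons, so it is not fully conjugated — not aromatic (cyclohexene).
The 6-membered ring with one N–H has only sp³ atoms, so it is not fully conjugated — not aromatic (piperidine).
1 of the 5 rings is aromatic. Total: 1.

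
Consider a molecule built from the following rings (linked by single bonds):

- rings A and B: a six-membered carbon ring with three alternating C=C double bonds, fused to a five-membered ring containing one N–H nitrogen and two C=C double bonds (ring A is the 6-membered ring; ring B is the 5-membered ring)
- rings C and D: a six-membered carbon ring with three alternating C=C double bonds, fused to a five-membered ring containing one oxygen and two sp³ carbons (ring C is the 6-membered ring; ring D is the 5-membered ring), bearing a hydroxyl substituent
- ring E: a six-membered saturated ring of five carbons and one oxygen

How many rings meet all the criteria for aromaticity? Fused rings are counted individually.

3

Rings A and B form a fused bicyclic system (with one N–H) with 9 sp² atoms and 10 π electrons from ring double bonds plus a heteroatom lone pair. 10 = 4(2)+2, so the system is aromatic and both rings count as aromatic (indole).
Ring C is fully conjugated (every ring atom contributes a p orbital); 3 ring double bonds give 6 π electrons. That satisfies 4n+2 with n=1, so ring C is aromatic (benzene ring).
Ring D has two sp³ carbons, so it is not fully conjugated — not aromatic (oxolane ring).
Ring E has only sp³ atoms, so it is not fully conjugated — not aromatic (tetrahydropyran).
Aromatic: A, B, C. Total: 3.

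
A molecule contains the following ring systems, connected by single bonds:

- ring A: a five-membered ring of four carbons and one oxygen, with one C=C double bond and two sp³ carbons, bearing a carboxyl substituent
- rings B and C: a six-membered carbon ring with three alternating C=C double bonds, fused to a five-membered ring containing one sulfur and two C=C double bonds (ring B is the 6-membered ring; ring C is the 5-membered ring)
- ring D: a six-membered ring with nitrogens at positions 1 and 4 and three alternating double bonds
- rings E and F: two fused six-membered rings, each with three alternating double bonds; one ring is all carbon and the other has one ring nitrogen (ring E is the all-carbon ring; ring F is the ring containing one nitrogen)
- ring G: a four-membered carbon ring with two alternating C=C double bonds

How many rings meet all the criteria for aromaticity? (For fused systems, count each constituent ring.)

5

Ring A has two sp³ carbons, so it is not fully conjugated — not aromatic (2,3-dihydrofuran).
Rings B and C form a fused bicyclic system (with one sulfur) with 9 sp² atoms and 10 π electrons from ring double bonds plus a heteroatom lone pair. 10 = 4(2)+2, so the system is aromatic and both rings count as aromatic (benzothiophene).
Ring D has a continuous p-orbital overlap around the ring; 3 ring double bonds give 6 π electrons. Since 6 = 4n+2 (n=1), ring D is aromatic (pyrazine).
Rings E and F form a fused bicyclic system (with one nitrogen) with 10 sp² atoms and 10 π electrons from ring double bonds. 10 = 4(2)+2, so the system is aromatic and both rings count as aromatic (quinoline).
Ring G has only sp² ring atoms; a planar conformation would have a fully conjugated π system of 4 electrons. But 4 = 4(1), which is 4n not 4n+2, so ring G is not aromatic (cyclobutadiene) — cyclobutadiene is antiaromatic and distorts to a rectangle.
Aromatic: B, C, D, E, F. Total: 5.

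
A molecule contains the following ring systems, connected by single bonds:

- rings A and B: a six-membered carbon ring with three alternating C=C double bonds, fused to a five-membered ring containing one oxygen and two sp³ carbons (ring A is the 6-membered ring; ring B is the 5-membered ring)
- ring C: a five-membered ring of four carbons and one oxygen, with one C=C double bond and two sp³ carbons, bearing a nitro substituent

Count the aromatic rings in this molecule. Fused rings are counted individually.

Ring A is planar and fully conjugated; 3 ring double bonds give 6 π electrons. Since 6 = 4n+2 (n=1), ring A is aromatic (benzene ring).
Ring B has two sp³ carbons, so it is not fully conjugated — not aromatic (oxolane ring).
Ring C has two sp³ carbons, so it is not fully conjugated — not aromatic (2,3-dihydrofuran).
Aromatic: A. Total: 1.

1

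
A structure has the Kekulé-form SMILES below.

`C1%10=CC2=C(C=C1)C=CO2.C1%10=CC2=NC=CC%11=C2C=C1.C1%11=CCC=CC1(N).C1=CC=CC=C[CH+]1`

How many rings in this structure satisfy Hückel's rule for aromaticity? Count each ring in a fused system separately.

5

The SMILES encodes a six-membered carbon ring with three alternating C=C double bonds, fused to a five-membered ring containing one oxygen and two C=C double bonds; two fused six-membered rings, each with three alternating double bonds; one ring is all carbon and the other has one ring nitrogen; a six-membered carbon ring with two isolated C=C double bonds and two sp³ carbons; a seven-membered all-carbon ring bearing a positive charge on one carbon, with three C=C double bonds.
The fused 6/5-membered bicyclic (with one oxygen) is a single π system with 9 sp² atoms and 10 π electrons from ring double bonds plus a heteroatom lone pair. 10 = 4(2)+2, so the system is aromatic and both rings count as aromatic (benzofuran).
The fused 6/6-membered bicyclic (with one nitrogen) is a single π system with 10 sp² atoms and 10 π electrons from ring double bonds. 10 = 4(2)+2, so the system is aromatic and both rings count as aromatic (quinoline).
The 6-membered ring has two sp³ carbons, so it is not fully conjugated — not aromatic (1,4-cyclohexadiene).
The 7-membered ring has a continuous p-orbital overlap around the ring; 3 ring double bonds (6 π electrons) plus the carbocation's empty p orbital (0, but keeps the ring conjugated) give 6 π electrons. That satisfies 4n+2 with n=1, so it is aromatic (tropylium cation).
5 of the 6 rings are aromatic. Total: 5.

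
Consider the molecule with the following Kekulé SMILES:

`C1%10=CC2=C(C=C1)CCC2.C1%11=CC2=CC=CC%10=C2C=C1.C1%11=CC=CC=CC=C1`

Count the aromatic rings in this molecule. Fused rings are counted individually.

3

The SMILES encodes a six-membered carbon ring with three alternating C=C double bonds, fused to a saturated five-membered carbon ring; two fused six-membered carbon rings, each with three alternating C=C double bonds; an eight-membered carbon ring with four alternating C=C double bonds.
The 6-membered ring has a continuous p-orbital overlap around the ring; 3 ring double bonds give 6 π electrons. That satisfies 4n+2 with n=1, so it is aromatic (benzene ring).
The 5-membered ring has three sp³ carbons, so it is not fully conjugated — not aromatic (cyclopentane ring).
The fused 6/6-membered bicyclic is a single π system with 10 sp² atoms and 10 π electrons from ring double bonds. 10 = 4(2)+2, so the system is aromatic and both rings count as aromatic (naphthalene).
The 8-membered ring has only sp² ring atoms; a planar conformation would have a fully conjugated π system of 8 electrons. But 8 = 4(2), which is 4n not 4n+2, so it is not aromatic (cyclooctatetraene) — cyclooctatetraene distorts into a non-planar tub to avoid antiaromaticity.
3 of the 5 rings are aromatic. Total: 3.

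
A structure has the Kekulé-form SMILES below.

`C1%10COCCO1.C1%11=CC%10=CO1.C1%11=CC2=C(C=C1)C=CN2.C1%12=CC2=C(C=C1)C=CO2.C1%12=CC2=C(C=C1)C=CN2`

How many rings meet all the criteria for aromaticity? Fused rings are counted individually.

The SMILES encodes a six-membered saturated ring with oxygens at positions 1 and 4; a five-membered ring of four carbons and one oxygen, with two C=C double bonds; a six-membered carbon ring with three alternating C=C double bonds, fused to a five-membered ring containing one N–H nitrogen and two C=C double bonds; a six-membered carbon ring with three alternating C=C double bonds, fused to a five-membered ring containing one oxygen and two C=C double bonds; a six-membered carbon ring with three alternating C=C double bonds, fused to a five-membered ring containing one N–H nitrogen and two C=C double bonds.
The 6-membered ring with two oxygens (1,4) has only sp³ atoms, so it is not fully conjugated — not aromatic (1,4-dioxane).
The 5-membered ring with one oxygen is planar and fully conjugated; 2 ring double bonds (4 π electrons) plus a heteroatom lone pair (2) give 6 π electrons. 6 = 4(1)+2, so it is aromatic (furan).
The fused 6/5-membered bicyclic (with one N–H) is a single π system with 9 sp² atoms and 10 π electrons from ring double bonds plus a heteroatom lone pair. 10 = 4(2)+2, so the system is aromatic and both rings count as aromatic (indole).
The fused 6/5-membered bicyclic (with one oxygen) is a single π system with 9 sp² atoms and 10 π electrons from ring double bonds plus a heteroatom lone pair. 10 = 4(2)+2, so the system is aromatic and both rings count as aromatic (benzofuran).
The fused 6/5-membered bicyclic (with one N–H) is a single π system with 9 sp² atoms and 10 π electrons from ring double bonds plus a heteroatom lone pair. 10 = 4(2)+2, so the system is aromatic and both rings count as aromatic (indole).
7 of the 8 rings are aromatic. Total: 7.

7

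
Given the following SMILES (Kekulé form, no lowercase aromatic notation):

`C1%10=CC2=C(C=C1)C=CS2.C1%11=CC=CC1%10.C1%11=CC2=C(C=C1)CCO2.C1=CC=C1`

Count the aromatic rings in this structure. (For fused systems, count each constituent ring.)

The SMILES encodes a six-membered carbon ring with three alternating C=C double bonds, fused to a five-membered ring containing one sulfur and two C=C double bonds; a five-membered carbon ring with two conjugated C=C double bonds and one sp³ carbon; a six-membered carbon ring with three alternating C=C double bonds, fused to a five-membered ring containing one oxygen and two sp³ carbons; a four-membered carbon ring with two alternating C=C double bonds.
The fused 6/5-membered bicyclic (with one sulfur) is a single π system with 9 sp² atoms and 10 π electrons from ring double bonds plus a heteroatom lone pair. 10 = 4(2)+2, so the system is aromatic and both rings count as aromatic (benzothiophene).
The 5-membered ring has one sp³ carbon, so it is not fully conjugated — not aromatic (cyclopentadiene).
The 6-membered ring has a continuous p-orbital overlap around the ring; 3 ring double bonds give 6 π electrons. That satisfies 4n+2 with n=1, so it is aromatic (benzene ring).
The 5-membered ring with one oxygen has two sp³ carbons, so it is not fully conjugated — not aromatic (oxolane ring).
The 4-membered ring has only sp² ring atoms; a planar conformation would have a fully conjugated π system of 4 electrons. But 4 = 4(1), which is 4n not 4n+2, so it is not aromatic (cyclobutadiene) — cyclobutadiene is antiaromatic and distorts to a rectangle.
3 of the 6 rings are aromatic. Total: 3.

3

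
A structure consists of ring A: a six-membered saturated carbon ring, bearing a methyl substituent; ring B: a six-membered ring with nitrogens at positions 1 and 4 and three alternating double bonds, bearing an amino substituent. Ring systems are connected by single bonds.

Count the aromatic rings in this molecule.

1

Ring A has only sp³ atoms, so it is not fully conjugated — not aromatic (cyclohexane).
Ring B is fully conjugated (every ring atom contributes a p orbital); 3 ring double bonds give 6 π electrons. That satisfies 4n+2 with n=1, so ring B is aromatic (pyrazine).
Aromatic: B. Total: 1.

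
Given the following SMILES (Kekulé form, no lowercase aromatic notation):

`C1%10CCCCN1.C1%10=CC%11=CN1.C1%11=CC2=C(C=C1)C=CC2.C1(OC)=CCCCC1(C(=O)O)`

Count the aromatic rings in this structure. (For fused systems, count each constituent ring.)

The SMILES encodes a six-membered saturated ring of five carbons and one N–H nitrogen; a five-membered ring of four carbons and one nitrogen bearing a hydrogen, with two C=C double bonds; a six-membered carbon ring with three alternating C=C double bonds, fused to a five-membered carbon ring containing one C=C double bond and one sp³ carbon; a six-membered carbon ring with one C=C double bond.
The 6-membered ring with one N–H has only sp³ atoms, so it is not fully conjugated — not aromatic (piperidine).
The 5-membered ring with one N–H is planar and fully conjugated; 2 ring double bonds (4 π electrons) plus a heteroatom lone pair (2) give 6 π electrons. That satisfies 4n+2 with n=1, so it is aromatic (pyrrole).
The 6-membered ring is fully conjugated (every ring atom contributes a p orbital); 3 ring double bonds give 6 π electrons. Since 6 = 4n+2 (n=1), it is aromatic (benzene ring).
The 5-membered ring has one sp³ carbon, so it is not fully conjugated — not aromatic (cyclopentene ring).
The second 6-membered ring has four sp³ carbons, so it is not fully conjugated — not aromatic (cyclohexene).
2 of the 5 rings are aromatic. Total: 2.

2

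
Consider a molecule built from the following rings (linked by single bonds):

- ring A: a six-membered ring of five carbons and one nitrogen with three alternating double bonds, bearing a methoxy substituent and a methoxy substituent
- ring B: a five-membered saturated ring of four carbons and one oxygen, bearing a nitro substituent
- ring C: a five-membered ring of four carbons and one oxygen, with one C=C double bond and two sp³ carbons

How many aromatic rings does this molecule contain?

Ring A is fully conjugated (every ring atom contributes a p orbital); 3 ring double bonds give 6 π electrons. 6 = 4(1)+2, so ring A is aromatic (pyridine).
Ring B has only sp³ atoms, so it is not fully conjugated — not aromatic (tetrahydrofuran).
Ring C has two sp³ carbons, so it is not fully conjugated — not aromatic (2,3-dihydrofuran).
Aromatic: A. Total: 1.

1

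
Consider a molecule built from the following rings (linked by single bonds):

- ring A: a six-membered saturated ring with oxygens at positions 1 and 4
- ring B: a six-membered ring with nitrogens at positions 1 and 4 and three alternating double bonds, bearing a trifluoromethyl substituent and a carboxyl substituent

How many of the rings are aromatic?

1

Ring A has only sp³ atoms, so it is not fully conjugated — not aromatic (1,4-dioxane).
Ring B is planar and fully conjugated; 3 ring double bonds give 6 π electrons. That satisfies 4n+2 with n=1, so ring B is aromatic (pyrazine).
Aromatic: B. Total: 1.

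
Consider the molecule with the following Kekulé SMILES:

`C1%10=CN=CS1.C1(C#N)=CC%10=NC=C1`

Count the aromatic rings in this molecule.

The SMILES encodes a five-membered ring with a sulfur at position 1 and a nitrogen at position 3 (in a C=N bond), with two double bonds; a six-membered ring of five carbons and one nitrogen with three alternating double bonds.
The 5-membered ring with one sulfur and one =N– is fully conjugated (every ring atom contributes a p orbital); 2 ring double bonds (4 π electrons) plus a heteroatom lone pair (2) give 6 π electrons. That satisfies 4n+2 with n=1, so it is aromatic (thiazole).
The 6-membered ring with one nitrogen is fully conjugated (every ring atom contributes a p orbital); 3 ring double bonds give 6 π electrons. Since 6 = 4n+2 (n=1), it is aromatic (pyridine).
2 of the 2 rings are aromatic. Total: 2.

2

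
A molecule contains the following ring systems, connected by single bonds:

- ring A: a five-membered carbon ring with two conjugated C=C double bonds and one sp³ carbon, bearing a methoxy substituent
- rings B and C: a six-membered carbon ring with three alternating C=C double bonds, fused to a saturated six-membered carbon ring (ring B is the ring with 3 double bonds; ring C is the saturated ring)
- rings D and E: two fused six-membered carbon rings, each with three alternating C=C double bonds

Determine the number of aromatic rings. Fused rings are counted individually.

3

Ring A has one sp³ carbon, so it is not fully conjugated — not aromatic (cyclopentadiene).
Ring B is planar and fully conjugated; 3 ring double bonds give 6 π electrons. Since 6 = 4n+2 (n=1), ring B is aromatic (benzene ring).
Ring C has four sp³ carbons, so it is not fully conjugated — not aromatic (cyclohexane ring).
Rings D and E form a fused bicyclic system with 10 sp² atoms and 10 π electrons from ring double bonds. 10 = 4(2)+2, so the system is aromatic and both rings count as aromatic (naphthalene).
Aromatic: B, D, E. Total: 3.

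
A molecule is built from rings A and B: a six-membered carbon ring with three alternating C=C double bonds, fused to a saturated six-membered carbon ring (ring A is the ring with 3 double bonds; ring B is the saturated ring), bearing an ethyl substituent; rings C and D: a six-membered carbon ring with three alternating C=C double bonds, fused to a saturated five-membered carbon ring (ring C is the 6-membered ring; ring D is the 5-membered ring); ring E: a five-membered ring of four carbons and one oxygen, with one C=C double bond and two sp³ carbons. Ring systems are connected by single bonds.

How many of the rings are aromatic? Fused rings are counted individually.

Ring A is planar and fully conjugated; 3 ring double bonds give 6 π electrons. 6 = 4(1)+2, so ring A is aromatic (benzene ring).
Ring B has four sp³ carbons, so it is not fully conjugated — not aromatic (cyclohexane ring).
Ring C is planar and fully conjugated; 3 ring double bonds give 6 π electrons. 6 = 4(1)+2, so ring C is aromatic (benzene ring).
Ring D has three sp³ carbons, so it is not fully conjugated — not aromatic (cyclopentane ring).
Ring E has two sp³ carbons, so it is not fully conjugated — not aromatic (2,3-dihydrofuran).
Aromatic: A, C. Total: 2.

2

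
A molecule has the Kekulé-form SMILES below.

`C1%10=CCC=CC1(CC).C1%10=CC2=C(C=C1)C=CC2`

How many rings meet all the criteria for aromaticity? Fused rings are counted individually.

1

The SMILES encodes a six-membered carbon ring with two isolated C=C double bonds and two sp³ carbons; a six-membered carbon ring with three alternating C=C double bonds, fused to a five-membered carbon ring containing one C=C double bond and one sp³ carbon.
The 6-membered ring has two sp³ carbons, so it is not fully conjugated — not aromatic (1,4-cyclohexadiene).
The second 6-membered ring is planar and fully conjugated; 3 ring double bonds give 6 π electrons. Since 6 = 4n+2 (n=1), it is aromatic (benzene ring).
The 5-membered ring has one sp³ carbon, so it is not fully conjugated — not aromatic (cyclopentene ring).
1 of the 3 rings is aromatic. Total: 1.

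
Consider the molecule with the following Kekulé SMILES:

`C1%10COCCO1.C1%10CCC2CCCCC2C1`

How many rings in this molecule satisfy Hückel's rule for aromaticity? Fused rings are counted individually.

0

The SMILES encodes a six-membered saturated ring with oxygens at positions 1 and 4; two fused six-membered saturated carbon rings.
The 6-membered ring with two oxygens (1,4) has only sp³ atoms, so it is not fully conjugated — not aromatic (1,4-dioxane).
The 6-membered ring has only sp³ atoms, so it is not fully conjugated — not aromatic (cyclohexane ring).
The second 6-membered ring has only sp³ atoms, so it is not fully conjugated — not aromatic (cyclohexane ring).
None of the rings are aromatic. Total: 0.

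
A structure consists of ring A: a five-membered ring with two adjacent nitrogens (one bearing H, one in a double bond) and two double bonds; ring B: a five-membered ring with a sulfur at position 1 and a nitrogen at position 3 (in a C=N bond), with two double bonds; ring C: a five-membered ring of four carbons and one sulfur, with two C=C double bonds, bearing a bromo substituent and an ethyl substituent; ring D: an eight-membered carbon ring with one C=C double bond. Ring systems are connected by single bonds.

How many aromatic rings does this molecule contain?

Ring A has a continuous p-orbital overlap around the ring; 2 ring double bonds (4 π electrons) plus a heteroatom lone pair (2) give 6 π electrons. That satisfies 4n+2 with n=1, so ring A is aromatic (pyrazole).
Ring B is planar and fully conjugated; 2 ring double bonds (4 π electrons) plus a heteroatom lone pair (2) give 6 π electrons. Since 6 = 4n+2 (n=1), ring B is aromatic (thiazole).
Ring C has a continuous p-orbital overlap around the ring; 2 ring double bonds (4 π electrons) plus a heteroatom lone pair (2) give 6 π electrons. 6 = 4(1)+2, so ring C is aromatic (thiophene).
Ring D has six sp³ carbons, so it is not fully conjugated — not aromatic (cyclooctene).
Aromatic: A, B, C. Total: 3.

3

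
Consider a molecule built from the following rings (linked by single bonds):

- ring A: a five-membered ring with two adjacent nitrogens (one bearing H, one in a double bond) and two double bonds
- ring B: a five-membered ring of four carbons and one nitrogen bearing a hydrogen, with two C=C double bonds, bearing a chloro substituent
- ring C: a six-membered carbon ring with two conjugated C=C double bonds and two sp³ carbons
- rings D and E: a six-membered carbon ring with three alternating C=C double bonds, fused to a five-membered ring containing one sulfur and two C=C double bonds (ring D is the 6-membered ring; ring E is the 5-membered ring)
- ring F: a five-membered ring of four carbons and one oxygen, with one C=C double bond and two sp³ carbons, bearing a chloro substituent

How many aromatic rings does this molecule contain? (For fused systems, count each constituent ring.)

Ring A is planar and fully conjugated; 2 ring double bonds (4 π electrons) plus a heteroatom lone pair (2) give 6 π electrons. 6 = 4(1)+2, so ring A is aromatic (pyrazole).
Ring B is planar and fully conjugated; 2 ring double bonds (4 π electrons) plus a heteroatom lone pair (2) give 6 π electrons. 6 = 4(1)+2, so ring B is aromatic (pyrrole).
Ring C has two sp³ carbons, so it is not fully conjugated — not aromatic (1,3-cyclohexadiene).
Rings D and E form a fused bicyclic system (with one sulfur) with 9 sp² atoms and 10 π electrons from ring double bonds plus a heteroatom lone pair. 10 = 4(2)+2, so the system is aromatic and both rings count as aromatic (benzothiophene).
Ring F has two sp³ carbons, so it is not fully conjugated — not aromatic (2,3-dihydrofuran).
Aromatic: A, B, D, E. Total: 4.

4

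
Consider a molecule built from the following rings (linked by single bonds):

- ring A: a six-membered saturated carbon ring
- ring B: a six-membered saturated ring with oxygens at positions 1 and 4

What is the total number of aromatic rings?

0

Ring A has only sp³ atoms, so it is not fully conjugated — not aromatic (cyclohexane).
Ring B has only sp³ atoms, so it is not fully conjugated — not aromatic (1,4-dioxane).
No ring is aromatic. Total: 0.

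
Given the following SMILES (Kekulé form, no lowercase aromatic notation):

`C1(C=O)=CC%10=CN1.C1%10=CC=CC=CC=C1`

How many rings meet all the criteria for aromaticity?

The SMILES encodes a five-membered ring of four carbons and one nitrogen bearing a hydrogen, with two C=C double bonds; an eight-membered carbon ring with four alternating C=C double bonds.
The 5-membered ring with one N–H has a continuous p-orbital overlap around the ring; 2 ring double bonds (4 π electrons) plus a heteroatom lone pair (2) give 6 π electrons. 6 = 4(1)+2, so it is aromatic (pyrrole).
The 8-membered ring has only sp² ring atoms; a planar conformation would have a fully conjugated π system of 8 electrons. But 8 = 4(2), which is 4n not 4n+2, so it is not aromatic (cyclooctatetraene) — cyclooctatetraene distorts into a non-planar tub to avoid antiaromaticity.
1 of the 2 rings is aromatic. Total: 1.

1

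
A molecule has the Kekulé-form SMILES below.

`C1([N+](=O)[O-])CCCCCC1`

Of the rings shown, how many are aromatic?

0

The SMILES encodes a seven-membered saturated carbon ring.
The 7-membered ring has only sp³ atoms, so it is not fully conjugated — not aromatic (cycloheptane).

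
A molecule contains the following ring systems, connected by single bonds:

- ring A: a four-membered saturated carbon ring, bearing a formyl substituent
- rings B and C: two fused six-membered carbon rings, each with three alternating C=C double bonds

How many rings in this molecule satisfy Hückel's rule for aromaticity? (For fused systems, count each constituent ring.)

2

Ring A has only sp³ atoms, so it is not fully conjugated — not aromatic (cyclobutane).
Rings B and C form a fused bicyclic system with 10 sp² atoms and 10 π electrons from ring double bonds. 10 = 4(2)+2, so the system is aromatic and both rings count as aromatic (naphthalene).
Aromatic: B, C. Total: 2.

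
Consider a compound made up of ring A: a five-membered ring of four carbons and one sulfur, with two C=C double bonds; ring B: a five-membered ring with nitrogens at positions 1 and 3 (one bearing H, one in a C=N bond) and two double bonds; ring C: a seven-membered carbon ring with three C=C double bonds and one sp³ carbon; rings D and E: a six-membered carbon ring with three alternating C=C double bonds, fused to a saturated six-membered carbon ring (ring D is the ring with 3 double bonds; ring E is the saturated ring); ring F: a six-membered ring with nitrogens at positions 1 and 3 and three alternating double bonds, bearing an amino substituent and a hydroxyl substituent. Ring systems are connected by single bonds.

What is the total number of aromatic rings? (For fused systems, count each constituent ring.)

Ring A is fully conjugated (every ring atom contributes a p orbital); 2 ring double bonds (4 π electrons) plus a heteroatom lone pair (2) give 6 π electrons. Since 6 = 4n+2 (n=1), ring A is aromatic (thiophene).
Ring B is planar and fully conjugated; 2 ring double bonds (4 π electrons) plus a heteroatom lone pair (2) give 6 π electrons. 6 = 4(1)+2, so ring B is aromatic (imidazole).
Ring C has one sp³ carbon, so it is not fully conjugated — not aromatic (cycloheptatriene).
Ring D is planar and fully conjugated; 3 ring double bonds give 6 π electrons. 6 = 4(1)+2, so ring D is aromatic (benzene ring).
Ring E has four sp³ carbons, so it is not fully conjugated — not aromatic (cyclohexane ring).
Ring F has a continuous p-orbital overlap around the ring; 3 ring double bonds give 6 π electrons. That satisfies 4n+2 with n=1, so ring F is aromatic (pyrimidine).
Aromatic: A, B, D, F. Total: 4.

4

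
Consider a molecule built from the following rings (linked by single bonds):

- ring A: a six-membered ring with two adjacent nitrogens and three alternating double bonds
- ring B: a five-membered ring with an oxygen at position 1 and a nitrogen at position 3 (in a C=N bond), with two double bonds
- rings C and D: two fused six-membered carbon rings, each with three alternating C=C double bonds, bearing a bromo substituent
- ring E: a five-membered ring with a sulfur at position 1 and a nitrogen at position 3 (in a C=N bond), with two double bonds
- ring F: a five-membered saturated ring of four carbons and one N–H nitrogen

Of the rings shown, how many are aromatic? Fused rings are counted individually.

5

Ring A is fully conjugated (every ring atom contributes a p orbital); 3 ring double bonds give 6 π electrons. That satisfies 4n+2 with n=1, so ring A is aromatic (pyridazine).
Ring B is planar and fully conjugated; 2 ring double bonds (4 π electrons) plus a heteroatom lone pair (2) give 6 π electrons. Since 6 = 4n+2 (n=1), ring B is aromatic (oxazole).
Rings C and D form a fused bicyclic system with 10 sp² atoms and 10 π electrons from ring double bonds. 10 = 4(2)+2, so the system is aromatic and both rings count as aromatic (naphthalene).
Ring E has a continuous p-orbital overlap around the ring; 2 ring double bonds (4 π electrons) plus a heteroatom lone pair (2) give 6 π electrons. 6 = 4(1)+2, so ring E is aromatic (thiazole).
Ring F has only sp³ atoms, so it is not fully conjugated — not aromatic (pyrrolidine).
Aromatic: A, B, C, D, E. Total: 5.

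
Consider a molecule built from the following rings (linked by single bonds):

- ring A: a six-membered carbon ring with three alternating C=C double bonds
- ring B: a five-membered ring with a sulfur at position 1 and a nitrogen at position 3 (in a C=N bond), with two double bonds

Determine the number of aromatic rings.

Ring A is planar and fully conjugated; 3 ring double bonds give 6 π electrons. Since 6 = 4n+2 (n=1), ring A is aromatic (benzene).
Ring B has a continuous p-orbital overlap around the ring; 2 ring double bonds (4 π electrons) plus a heteroatom lone pair (2) give 6 π electrons. Since 6 = 4n+2 (n=1), ring B is aromatic (thiazole).
Aromatic: A, B. Total: 2.

2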